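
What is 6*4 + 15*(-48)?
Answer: -696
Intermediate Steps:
6*4 + 15*(-48) = 24 - 720 = -696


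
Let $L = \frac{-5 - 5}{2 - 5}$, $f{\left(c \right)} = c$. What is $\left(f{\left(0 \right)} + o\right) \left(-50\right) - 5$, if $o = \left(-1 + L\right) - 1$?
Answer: $- \frac{215}{3} \approx -71.667$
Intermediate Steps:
$L = \frac{10}{3}$ ($L = - \frac{10}{-3} = \left(-10\right) \left(- \frac{1}{3}\right) = \frac{10}{3} \approx 3.3333$)
$o = \frac{4}{3}$ ($o = \left(-1 + \frac{10}{3}\right) - 1 = \frac{7}{3} - 1 = \frac{4}{3} \approx 1.3333$)
$\left(f{\left(0 \right)} + o\right) \left(-50\right) - 5 = \left(0 + \frac{4}{3}\right) \left(-50\right) - 5 = \frac{4}{3} \left(-50\right) - 5 = - \frac{200}{3} - 5 = - \frac{215}{3}$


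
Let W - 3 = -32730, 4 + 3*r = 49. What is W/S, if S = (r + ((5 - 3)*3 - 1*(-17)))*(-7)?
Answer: 32727/266 ≈ 123.03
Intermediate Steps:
r = 15 (r = -4/3 + (⅓)*49 = -4/3 + 49/3 = 15)
W = -32727 (W = 3 - 32730 = -32727)
S = -266 (S = (15 + ((5 - 3)*3 - 1*(-17)))*(-7) = (15 + (2*3 + 17))*(-7) = (15 + (6 + 17))*(-7) = (15 + 23)*(-7) = 38*(-7) = -266)
W/S = -32727/(-266) = -32727*(-1/266) = 32727/266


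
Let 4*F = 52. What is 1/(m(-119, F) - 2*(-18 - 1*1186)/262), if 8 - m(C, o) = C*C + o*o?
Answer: -131/1874978 ≈ -6.9867e-5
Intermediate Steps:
F = 13 (F = (1/4)*52 = 13)
m(C, o) = 8 - C**2 - o**2 (m(C, o) = 8 - (C*C + o*o) = 8 - (C**2 + o**2) = 8 + (-C**2 - o**2) = 8 - C**2 - o**2)
1/(m(-119, F) - 2*(-18 - 1*1186)/262) = 1/((8 - 1*(-119)**2 - 1*13**2) - 2*(-18 - 1*1186)/262) = 1/((8 - 1*14161 - 1*169) - 2*(-18 - 1186)/262) = 1/((8 - 14161 - 169) - (-2408)/262) = 1/(-14322 - 2*(-602/131)) = 1/(-14322 + 1204/131) = 1/(-1874978/131) = -131/1874978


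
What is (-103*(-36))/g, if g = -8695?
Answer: -3708/8695 ≈ -0.42645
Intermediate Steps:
(-103*(-36))/g = -103*(-36)/(-8695) = 3708*(-1/8695) = -3708/8695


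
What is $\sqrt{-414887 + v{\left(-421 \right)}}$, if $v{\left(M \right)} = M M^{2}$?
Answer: $2 i \sqrt{18758337} \approx 8662.2 i$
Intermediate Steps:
$v{\left(M \right)} = M^{3}$
$\sqrt{-414887 + v{\left(-421 \right)}} = \sqrt{-414887 + \left(-421\right)^{3}} = \sqrt{-414887 - 74618461} = \sqrt{-75033348} = 2 i \sqrt{18758337}$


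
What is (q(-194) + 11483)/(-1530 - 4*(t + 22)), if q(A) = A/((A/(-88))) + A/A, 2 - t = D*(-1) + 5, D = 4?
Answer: -5698/811 ≈ -7.0259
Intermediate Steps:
t = 1 (t = 2 - (4*(-1) + 5) = 2 - (-4 + 5) = 2 - 1*1 = 2 - 1 = 1)
q(A) = -87 (q(A) = A/((A*(-1/88))) + 1 = A/((-A/88)) + 1 = A*(-88/A) + 1 = -88 + 1 = -87)
(q(-194) + 11483)/(-1530 - 4*(t + 22)) = (-87 + 11483)/(-1530 - 4*(1 + 22)) = 11396/(-1530 - 4*23) = 11396/(-1530 - 92) = 11396/(-1622) = 11396*(-1/1622) = -5698/811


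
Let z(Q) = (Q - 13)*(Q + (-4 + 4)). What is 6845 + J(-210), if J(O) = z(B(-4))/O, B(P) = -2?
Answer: 47914/7 ≈ 6844.9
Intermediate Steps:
z(Q) = Q*(-13 + Q) (z(Q) = (-13 + Q)*(Q + 0) = (-13 + Q)*Q = Q*(-13 + Q))
J(O) = 30/O (J(O) = (-2*(-13 - 2))/O = (-2*(-15))/O = 30/O)
6845 + J(-210) = 6845 + 30/(-210) = 6845 + 30*(-1/210) = 6845 - ⅐ = 47914/7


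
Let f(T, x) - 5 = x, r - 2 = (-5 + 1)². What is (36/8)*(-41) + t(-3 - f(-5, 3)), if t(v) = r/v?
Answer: -4095/22 ≈ -186.14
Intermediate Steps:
r = 18 (r = 2 + (-5 + 1)² = 2 + (-4)² = 2 + 16 = 18)
f(T, x) = 5 + x
t(v) = 18/v
(36/8)*(-41) + t(-3 - f(-5, 3)) = (36/8)*(-41) + 18/(-3 - (5 + 3)) = (36*(⅛))*(-41) + 18/(-3 - 1*8) = (9/2)*(-41) + 18/(-3 - 8) = -369/2 + 18/(-11) = -369/2 + 18*(-1/11) = -369/2 - 18/11 = -4095/22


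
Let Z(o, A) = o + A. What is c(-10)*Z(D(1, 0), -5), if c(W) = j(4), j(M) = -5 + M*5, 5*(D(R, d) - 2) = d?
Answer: -45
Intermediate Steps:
D(R, d) = 2 + d/5
j(M) = -5 + 5*M
Z(o, A) = A + o
c(W) = 15 (c(W) = -5 + 5*4 = -5 + 20 = 15)
c(-10)*Z(D(1, 0), -5) = 15*(-5 + (2 + (1/5)*0)) = 15*(-5 + (2 + 0)) = 15*(-5 + 2) = 15*(-3) = -45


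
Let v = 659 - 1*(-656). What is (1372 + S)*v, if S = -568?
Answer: 1057260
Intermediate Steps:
v = 1315 (v = 659 + 656 = 1315)
(1372 + S)*v = (1372 - 568)*1315 = 804*1315 = 1057260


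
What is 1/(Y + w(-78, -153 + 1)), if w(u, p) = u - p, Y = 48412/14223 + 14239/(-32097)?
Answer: 50723959/3903723929 ≈ 0.012994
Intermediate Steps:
Y = 150150963/50723959 (Y = 48412*(1/14223) + 14239*(-1/32097) = 48412/14223 - 14239/32097 = 150150963/50723959 ≈ 2.9602)
1/(Y + w(-78, -153 + 1)) = 1/(150150963/50723959 + (-78 - (-153 + 1))) = 1/(150150963/50723959 + (-78 - 1*(-152))) = 1/(150150963/50723959 + (-78 + 152)) = 1/(150150963/50723959 + 74) = 1/(3903723929/50723959) = 50723959/3903723929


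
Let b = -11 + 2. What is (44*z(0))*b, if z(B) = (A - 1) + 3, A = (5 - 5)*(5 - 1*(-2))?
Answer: -792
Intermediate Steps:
A = 0 (A = 0*(5 + 2) = 0*7 = 0)
b = -9
z(B) = 2 (z(B) = (0 - 1) + 3 = -1 + 3 = 2)
(44*z(0))*b = (44*2)*(-9) = 88*(-9) = -792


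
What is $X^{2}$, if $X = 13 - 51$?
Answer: $1444$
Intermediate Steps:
$X = -38$ ($X = 13 - 51 = -38$)
$X^{2} = \left(-38\right)^{2} = 1444$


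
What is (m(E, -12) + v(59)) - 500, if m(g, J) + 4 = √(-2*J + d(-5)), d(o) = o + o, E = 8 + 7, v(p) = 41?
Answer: -463 + √14 ≈ -459.26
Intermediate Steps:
E = 15
d(o) = 2*o
m(g, J) = -4 + √(-10 - 2*J) (m(g, J) = -4 + √(-2*J + 2*(-5)) = -4 + √(-2*J - 10) = -4 + √(-10 - 2*J))
(m(E, -12) + v(59)) - 500 = ((-4 + √(-10 - 2*(-12))) + 41) - 500 = ((-4 + √(-10 + 24)) + 41) - 500 = ((-4 + √14) + 41) - 500 = (37 + √14) - 500 = -463 + √14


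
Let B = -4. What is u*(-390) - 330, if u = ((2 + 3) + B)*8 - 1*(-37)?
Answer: -17880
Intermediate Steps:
u = 45 (u = ((2 + 3) - 4)*8 - 1*(-37) = (5 - 4)*8 + 37 = 1*8 + 37 = 8 + 37 = 45)
u*(-390) - 330 = 45*(-390) - 330 = -17550 - 330 = -17880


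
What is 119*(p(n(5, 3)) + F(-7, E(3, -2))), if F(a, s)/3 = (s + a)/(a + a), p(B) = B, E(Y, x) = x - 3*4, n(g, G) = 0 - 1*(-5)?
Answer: 2261/2 ≈ 1130.5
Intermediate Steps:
n(g, G) = 5 (n(g, G) = 0 + 5 = 5)
E(Y, x) = -12 + x (E(Y, x) = x - 12 = -12 + x)
F(a, s) = 3*(a + s)/(2*a) (F(a, s) = 3*((s + a)/(a + a)) = 3*((a + s)/((2*a))) = 3*((a + s)*(1/(2*a))) = 3*((a + s)/(2*a)) = 3*(a + s)/(2*a))
119*(p(n(5, 3)) + F(-7, E(3, -2))) = 119*(5 + (3/2)*(-7 + (-12 - 2))/(-7)) = 119*(5 + (3/2)*(-⅐)*(-7 - 14)) = 119*(5 + (3/2)*(-⅐)*(-21)) = 119*(5 + 9/2) = 119*(19/2) = 2261/2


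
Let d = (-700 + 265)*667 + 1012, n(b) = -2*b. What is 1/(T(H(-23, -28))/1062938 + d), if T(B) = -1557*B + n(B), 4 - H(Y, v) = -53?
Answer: -1062938/307330541617 ≈ -3.4586e-6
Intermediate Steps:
H(Y, v) = 57 (H(Y, v) = 4 - 1*(-53) = 4 + 53 = 57)
T(B) = -1559*B (T(B) = -1557*B - 2*B = -1559*B)
d = -289133 (d = -435*667 + 1012 = -290145 + 1012 = -289133)
1/(T(H(-23, -28))/1062938 + d) = 1/(-1559*57/1062938 - 289133) = 1/(-88863*1/1062938 - 289133) = 1/(-88863/1062938 - 289133) = 1/(-307330541617/1062938) = -1062938/307330541617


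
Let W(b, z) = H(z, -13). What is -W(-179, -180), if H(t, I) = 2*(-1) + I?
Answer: 15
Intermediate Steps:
H(t, I) = -2 + I
W(b, z) = -15 (W(b, z) = -2 - 13 = -15)
-W(-179, -180) = -1*(-15) = 15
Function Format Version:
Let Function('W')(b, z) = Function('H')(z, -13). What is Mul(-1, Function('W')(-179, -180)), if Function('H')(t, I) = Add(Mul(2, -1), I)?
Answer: 15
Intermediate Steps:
Function('H')(t, I) = Add(-2, I)
Function('W')(b, z) = -15 (Function('W')(b, z) = Add(-2, -13) = -15)
Mul(-1, Function('W')(-179, -180)) = Mul(-1, -15) = 15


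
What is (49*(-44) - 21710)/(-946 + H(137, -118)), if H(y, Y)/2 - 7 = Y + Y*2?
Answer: 11933/820 ≈ 14.552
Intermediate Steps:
H(y, Y) = 14 + 6*Y (H(y, Y) = 14 + 2*(Y + Y*2) = 14 + 2*(Y + 2*Y) = 14 + 2*(3*Y) = 14 + 6*Y)
(49*(-44) - 21710)/(-946 + H(137, -118)) = (49*(-44) - 21710)/(-946 + (14 + 6*(-118))) = (-2156 - 21710)/(-946 + (14 - 708)) = -23866/(-946 - 694) = -23866/(-1640) = -23866*(-1/1640) = 11933/820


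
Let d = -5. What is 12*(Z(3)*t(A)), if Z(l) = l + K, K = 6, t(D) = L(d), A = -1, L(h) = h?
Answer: -540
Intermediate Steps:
t(D) = -5
Z(l) = 6 + l (Z(l) = l + 6 = 6 + l)
12*(Z(3)*t(A)) = 12*((6 + 3)*(-5)) = 12*(9*(-5)) = 12*(-45) = -540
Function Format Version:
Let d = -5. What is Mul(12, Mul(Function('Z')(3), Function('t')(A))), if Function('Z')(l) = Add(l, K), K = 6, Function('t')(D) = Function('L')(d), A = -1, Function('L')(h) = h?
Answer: -540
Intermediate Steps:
Function('t')(D) = -5
Function('Z')(l) = Add(6, l) (Function('Z')(l) = Add(l, 6) = Add(6, l))
Mul(12, Mul(Function('Z')(3), Function('t')(A))) = Mul(12, Mul(Add(6, 3), -5)) = Mul(12, Mul(9, -5)) = Mul(12, -45) = -540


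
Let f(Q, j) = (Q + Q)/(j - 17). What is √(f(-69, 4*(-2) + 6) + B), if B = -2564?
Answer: I*√922982/19 ≈ 50.564*I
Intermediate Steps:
f(Q, j) = 2*Q/(-17 + j) (f(Q, j) = (2*Q)/(-17 + j) = 2*Q/(-17 + j))
√(f(-69, 4*(-2) + 6) + B) = √(2*(-69)/(-17 + (4*(-2) + 6)) - 2564) = √(2*(-69)/(-17 + (-8 + 6)) - 2564) = √(2*(-69)/(-17 - 2) - 2564) = √(2*(-69)/(-19) - 2564) = √(2*(-69)*(-1/19) - 2564) = √(138/19 - 2564) = √(-48578/19) = I*√922982/19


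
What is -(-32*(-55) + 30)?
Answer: -1790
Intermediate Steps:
-(-32*(-55) + 30) = -(1760 + 30) = -1*1790 = -1790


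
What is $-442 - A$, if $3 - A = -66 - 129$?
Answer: $-640$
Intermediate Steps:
$A = 198$ ($A = 3 - \left(-66 - 129\right) = 3 - -195 = 3 + 195 = 198$)
$-442 - A = -442 - 198 = -640$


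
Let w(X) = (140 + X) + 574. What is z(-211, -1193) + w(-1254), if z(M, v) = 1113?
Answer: 573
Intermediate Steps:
w(X) = 714 + X
z(-211, -1193) + w(-1254) = 1113 + (714 - 1254) = 1113 - 540 = 573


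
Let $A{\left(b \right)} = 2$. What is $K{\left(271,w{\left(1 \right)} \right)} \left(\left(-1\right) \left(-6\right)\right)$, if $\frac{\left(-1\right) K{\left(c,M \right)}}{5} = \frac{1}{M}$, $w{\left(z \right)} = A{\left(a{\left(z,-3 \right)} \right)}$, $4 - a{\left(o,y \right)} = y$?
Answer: $-15$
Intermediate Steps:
$a{\left(o,y \right)} = 4 - y$
$w{\left(z \right)} = 2$
$K{\left(c,M \right)} = - \frac{5}{M}$
$K{\left(271,w{\left(1 \right)} \right)} \left(\left(-1\right) \left(-6\right)\right) = - \frac{5}{2} \left(\left(-1\right) \left(-6\right)\right) = \left(-5\right) \frac{1}{2} \cdot 6 = \left(- \frac{5}{2}\right) 6 = -15$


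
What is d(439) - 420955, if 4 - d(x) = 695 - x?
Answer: -421207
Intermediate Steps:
d(x) = -691 + x (d(x) = 4 - (695 - x) = 4 + (-695 + x) = -691 + x)
d(439) - 420955 = (-691 + 439) - 420955 = -252 - 420955 = -421207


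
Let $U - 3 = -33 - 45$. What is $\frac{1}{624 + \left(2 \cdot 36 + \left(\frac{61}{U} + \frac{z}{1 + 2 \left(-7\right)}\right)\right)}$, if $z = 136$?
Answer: $\frac{975}{667607} \approx 0.0014604$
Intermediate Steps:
$U = -75$ ($U = 3 - 78 = -75$)
$\frac{1}{624 + \left(2 \cdot 36 + \left(\frac{61}{U} + \frac{z}{1 + 2 \left(-7\right)}\right)\right)} = \frac{1}{624 + \left(2 \cdot 36 + \left(\frac{61}{-75} + \frac{136}{1 + 2 \left(-7\right)}\right)\right)} = \frac{1}{624 + \left(72 + \left(61 \left(- \frac{1}{75}\right) + \frac{136}{1 - 14}\right)\right)} = \frac{1}{624 + \left(72 + \left(- \frac{61}{75} + \frac{136}{-13}\right)\right)} = \frac{1}{624 + \left(72 + \left(- \frac{61}{75} + 136 \left(- \frac{1}{13}\right)\right)\right)} = \frac{1}{624 + \left(72 - \frac{10993}{975}\right)} = \frac{1}{624 + \frac{59207}{975}} = \frac{1}{\frac{667607}{975}} = \frac{975}{667607}$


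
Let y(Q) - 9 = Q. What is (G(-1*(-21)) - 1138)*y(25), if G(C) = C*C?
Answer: -23698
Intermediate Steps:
G(C) = C²
y(Q) = 9 + Q
(G(-1*(-21)) - 1138)*y(25) = ((-1*(-21))² - 1138)*(9 + 25) = (21² - 1138)*34 = (441 - 1138)*34 = -697*34 = -23698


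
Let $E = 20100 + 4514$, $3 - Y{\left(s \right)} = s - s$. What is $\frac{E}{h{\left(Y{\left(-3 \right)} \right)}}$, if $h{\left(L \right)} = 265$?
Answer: $\frac{24614}{265} \approx 92.883$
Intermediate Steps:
$Y{\left(s \right)} = 3$ ($Y{\left(s \right)} = 3 - \left(s - s\right) = 3 - 0 = 3 + 0 = 3$)
$E = 24614$
$\frac{E}{h{\left(Y{\left(-3 \right)} \right)}} = \frac{24614}{265}$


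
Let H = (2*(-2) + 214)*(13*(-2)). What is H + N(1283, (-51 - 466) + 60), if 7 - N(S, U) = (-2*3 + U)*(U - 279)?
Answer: -346221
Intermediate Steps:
N(S, U) = 7 - (-279 + U)*(-6 + U) (N(S, U) = 7 - (-2*3 + U)*(U - 279) = 7 - (-6 + U)*(-279 + U) = 7 - (-279 + U)*(-6 + U))
H = -5460 (H = (-4 + 214)*(-26) = 210*(-26) = -5460)
H + N(1283, (-51 - 466) + 60) = -5460 + (-1667 - ((-51 - 466) + 60)**2 + 285*((-51 - 466) + 60)) = -5460 + (-1667 - (-517 + 60)**2 + 285*(-517 + 60)) = -5460 + (-1667 - 1*(-457)**2 + 285*(-457)) = -5460 + (-1667 - 1*208849 - 130245) = -5460 + (-1667 - 208849 - 130245) = -5460 - 340761 = -346221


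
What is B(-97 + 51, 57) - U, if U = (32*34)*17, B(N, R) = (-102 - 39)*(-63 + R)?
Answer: -17650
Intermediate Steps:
B(N, R) = 8883 - 141*R (B(N, R) = -141*(-63 + R) = 8883 - 141*R)
U = 18496 (U = 1088*17 = 18496)
B(-97 + 51, 57) - U = (8883 - 141*57) - 1*18496 = (8883 - 8037) - 18496 = 846 - 18496 = -17650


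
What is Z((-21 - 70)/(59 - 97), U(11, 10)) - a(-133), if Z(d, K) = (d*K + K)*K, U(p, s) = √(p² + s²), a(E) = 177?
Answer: 21783/38 ≈ 573.24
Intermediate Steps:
Z(d, K) = K*(K + K*d) (Z(d, K) = (K*d + K)*K = (K + K*d)*K = K*(K + K*d))
Z((-21 - 70)/(59 - 97), U(11, 10)) - a(-133) = (√(11² + 10²))²*(1 + (-21 - 70)/(59 - 97)) - 1*177 = (√(121 + 100))²*(1 - 91/(-38)) - 177 = (√221)²*(1 - 91*(-1/38)) - 177 = 221*(1 + 91/38) - 177 = 221*(129/38) - 177 = 28509/38 - 177 = 21783/38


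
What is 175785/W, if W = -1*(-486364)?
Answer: 175785/486364 ≈ 0.36143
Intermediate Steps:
W = 486364
175785/W = 175785/486364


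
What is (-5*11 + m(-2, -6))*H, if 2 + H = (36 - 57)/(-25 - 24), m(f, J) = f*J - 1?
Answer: 484/7 ≈ 69.143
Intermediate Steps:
m(f, J) = -1 + J*f (m(f, J) = J*f - 1 = -1 + J*f)
H = -11/7 (H = -2 + (36 - 57)/(-25 - 24) = -2 - 21/(-49) = -2 - 21*(-1/49) = -2 + 3/7 = -11/7 ≈ -1.5714)
(-5*11 + m(-2, -6))*H = (-5*11 + (-1 - 6*(-2)))*(-11/7) = (-55 + (-1 + 12))*(-11/7) = (-55 + 11)*(-11/7) = -44*(-11/7) = 484/7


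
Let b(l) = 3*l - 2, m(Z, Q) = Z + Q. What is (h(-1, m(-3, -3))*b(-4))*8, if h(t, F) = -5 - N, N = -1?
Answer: 448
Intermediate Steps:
m(Z, Q) = Q + Z
h(t, F) = -4 (h(t, F) = -5 - 1*(-1) = -5 + 1 = -4)
b(l) = -2 + 3*l
(h(-1, m(-3, -3))*b(-4))*8 = -4*(-2 + 3*(-4))*8 = -4*(-2 - 12)*8 = -4*(-14)*8 = 56*8 = 448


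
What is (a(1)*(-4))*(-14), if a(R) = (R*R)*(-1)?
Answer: -56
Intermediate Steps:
a(R) = -R**2 (a(R) = R**2*(-1) = -R**2)
(a(1)*(-4))*(-14) = (-1*1**2*(-4))*(-14) = (-1*1*(-4))*(-14) = -1*(-4)*(-14) = 4*(-14) = -56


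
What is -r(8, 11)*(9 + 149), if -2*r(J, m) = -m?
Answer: -869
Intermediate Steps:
r(J, m) = m/2 (r(J, m) = -(-1)*m/2 = m/2)
-r(8, 11)*(9 + 149) = -(½)*11*(9 + 149) = -11*158/2 = -1*869 = -869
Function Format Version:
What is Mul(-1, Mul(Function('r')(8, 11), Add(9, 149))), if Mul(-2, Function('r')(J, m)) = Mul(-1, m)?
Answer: -869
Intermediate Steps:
Function('r')(J, m) = Mul(Rational(1, 2), m) (Function('r')(J, m) = Mul(Rational(-1, 2), Mul(-1, m)) = Mul(Rational(1, 2), m))
Mul(-1, Mul(Function('r')(8, 11), Add(9, 149))) = Mul(-1, Mul(Mul(Rational(1, 2), 11), Add(9, 149))) = Mul(-1, Mul(Rational(11, 2), 158)) = Mul(-1, 869) = -869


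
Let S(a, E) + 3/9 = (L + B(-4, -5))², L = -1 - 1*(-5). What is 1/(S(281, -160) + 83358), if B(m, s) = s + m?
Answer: 3/250148 ≈ 1.1993e-5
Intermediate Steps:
B(m, s) = m + s
L = 4 (L = -1 + 5 = 4)
S(a, E) = 74/3 (S(a, E) = -⅓ + (4 + (-4 - 5))² = -⅓ + (4 - 9)² = -⅓ + (-5)² = -⅓ + 25 = 74/3)
1/(S(281, -160) + 83358) = 1/(74/3 + 83358) = 1/(250148/3) = 3/250148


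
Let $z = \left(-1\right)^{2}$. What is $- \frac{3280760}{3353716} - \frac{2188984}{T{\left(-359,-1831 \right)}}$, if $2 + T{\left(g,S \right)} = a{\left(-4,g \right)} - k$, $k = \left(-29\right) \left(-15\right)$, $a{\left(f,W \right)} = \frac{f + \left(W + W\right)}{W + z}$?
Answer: $\frac{164228105302282}{32640879399} \approx 5031.4$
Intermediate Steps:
$z = 1$
$a{\left(f,W \right)} = \frac{f + 2 W}{1 + W}$ ($a{\left(f,W \right)} = \frac{f + \left(W + W\right)}{W + 1} = \frac{f + 2 W}{1 + W}$)
$k = 435$
$T{\left(g,S \right)} = -437 + \frac{-4 + 2 g}{1 + g}$ ($T{\left(g,S \right)} = -2 + \left(\frac{-4 + 2 g}{1 + g} - 435\right) = -2 - \left(435 - \frac{-4 + 2 g}{1 + g}\right) = -437 + \frac{-4 + 2 g}{1 + g}$)
$- \frac{3280760}{3353716} - \frac{2188984}{T{\left(-359,-1831 \right)}} = - \frac{3280760}{3353716} - \frac{2188984}{3 \frac{1}{1 - 359} \left(-147 - -52055\right)} = \left(-3280760\right) \frac{1}{3353716} - \frac{2188984}{3 \frac{1}{-358} \left(-147 + 52055\right)} = - \frac{820190}{838429} - \frac{2188984}{3 \left(- \frac{1}{358}\right) 51908} = - \frac{820190}{838429} - \frac{2188984}{- \frac{77862}{179}} = - \frac{820190}{838429} - - \frac{195914068}{38931} = - \frac{820190}{838429} + \frac{195914068}{38931} = \frac{164228105302282}{32640879399}$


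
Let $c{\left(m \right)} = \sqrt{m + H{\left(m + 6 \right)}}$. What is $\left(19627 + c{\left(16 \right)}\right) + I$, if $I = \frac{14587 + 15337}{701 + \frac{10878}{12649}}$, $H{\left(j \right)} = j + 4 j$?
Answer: $\frac{24946231315}{1268261} + 3 \sqrt{14} \approx 19681.0$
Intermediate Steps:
$H{\left(j \right)} = 5 j$
$c{\left(m \right)} = \sqrt{30 + 6 m}$ ($c{\left(m \right)} = \sqrt{m + 5 \left(m + 6\right)} = \sqrt{m + 5 \left(6 + m\right)} = \sqrt{m + \left(30 + 5 m\right)} = \sqrt{30 + 6 m}$)
$I = \frac{54072668}{1268261}$ ($I = \frac{29924}{701 + 10878 \cdot \frac{1}{12649}} = \frac{29924}{701 + \frac{1554}{1807}} = \frac{29924}{\frac{1268261}{1807}} = 29924 \cdot \frac{1807}{1268261} = \frac{54072668}{1268261} \approx 42.635$)
$\left(19627 + c{\left(16 \right)}\right) + I = \left(19627 + \sqrt{30 + 6 \cdot 16}\right) + \frac{54072668}{1268261} = \left(19627 + \sqrt{30 + 96}\right) + \frac{54072668}{1268261} = \left(19627 + \sqrt{126}\right) + \frac{54072668}{1268261} = \left(19627 + 3 \sqrt{14}\right) + \frac{54072668}{1268261} = \frac{24946231315}{1268261} + 3 \sqrt{14}$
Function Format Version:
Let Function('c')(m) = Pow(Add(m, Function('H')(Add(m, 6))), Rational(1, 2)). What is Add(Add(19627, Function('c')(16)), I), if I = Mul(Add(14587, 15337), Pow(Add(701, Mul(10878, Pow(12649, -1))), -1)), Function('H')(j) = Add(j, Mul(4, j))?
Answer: Add(Rational(24946231315, 1268261), Mul(3, Pow(14, Rational(1, 2)))) ≈ 19681.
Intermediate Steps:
Function('H')(j) = Mul(5, j)
Function('c')(m) = Pow(Add(30, Mul(6, m)), Rational(1, 2)) (Function('c')(m) = Pow(Add(m, Mul(5, Add(m, 6))), Rational(1, 2)) = Pow(Add(m, Mul(5, Add(6, m))), Rational(1, 2)) = Pow(Add(m, Add(30, Mul(5, m))), Rational(1, 2)) = Pow(Add(30, Mul(6, m)), Rational(1, 2)))
I = Rational(54072668, 1268261) (I = Mul(29924, Pow(Add(701, Mul(10878, Rational(1, 12649))), -1)) = Mul(29924, Pow(Add(701, Rational(1554, 1807)), -1)) = Mul(29924, Pow(Rational(1268261, 1807), -1)) = Mul(29924, Rational(1807, 1268261)) = Rational(54072668, 1268261) ≈ 42.635)
Add(Add(19627, Function('c')(16)), I) = Add(Add(19627, Pow(Add(30, Mul(6, 16)), Rational(1, 2))), Rational(54072668, 1268261)) = Add(Add(19627, Pow(Add(30, 96), Rational(1, 2))), Rational(54072668, 1268261)) = Add(Add(19627, Pow(126, Rational(1, 2))), Rational(54072668, 1268261)) = Add(Add(19627, Mul(3, Pow(14, Rational(1, 2)))), Rational(54072668, 1268261)) = Add(Rational(24946231315, 1268261), Mul(3, Pow(14, Rational(1, 2))))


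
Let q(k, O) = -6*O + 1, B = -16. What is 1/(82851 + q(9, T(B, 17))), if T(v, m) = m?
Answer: 1/82750 ≈ 1.2085e-5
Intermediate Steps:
q(k, O) = 1 - 6*O
1/(82851 + q(9, T(B, 17))) = 1/(82851 + (1 - 6*17)) = 1/(82851 + (1 - 102)) = 1/(82851 - 101) = 1/82750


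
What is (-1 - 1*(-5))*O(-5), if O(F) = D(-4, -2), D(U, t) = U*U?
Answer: 64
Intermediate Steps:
D(U, t) = U²
O(F) = 16 (O(F) = (-4)² = 16)
(-1 - 1*(-5))*O(-5) = (-1 - 1*(-5))*16 = (-1 + 5)*16 = 4*16 = 64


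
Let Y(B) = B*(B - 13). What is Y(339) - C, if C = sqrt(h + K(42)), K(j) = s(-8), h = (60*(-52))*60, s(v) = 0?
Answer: 110514 - 120*I*sqrt(13) ≈ 1.1051e+5 - 432.67*I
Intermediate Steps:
h = -187200 (h = -3120*60 = -187200)
K(j) = 0
Y(B) = B*(-13 + B)
C = 120*I*sqrt(13) (C = sqrt(-187200 + 0) = sqrt(-187200) = 120*I*sqrt(13) ≈ 432.67*I)
Y(339) - C = 339*(-13 + 339) - 120*I*sqrt(13) = 339*326 - 120*I*sqrt(13) = 110514 - 120*I*sqrt(13)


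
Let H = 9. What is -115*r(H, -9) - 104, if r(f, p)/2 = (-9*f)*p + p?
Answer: -165704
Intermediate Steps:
r(f, p) = 2*p - 18*f*p (r(f, p) = 2*((-9*f)*p + p) = 2*(-9*f*p + p) = 2*(p - 9*f*p) = 2*p - 18*f*p)
-115*r(H, -9) - 104 = -230*(-9)*(1 - 9*9) - 104 = -230*(-9)*(1 - 81) - 104 = -230*(-9)*(-80) - 104 = -115*1440 - 104 = -165600 - 104 = -165704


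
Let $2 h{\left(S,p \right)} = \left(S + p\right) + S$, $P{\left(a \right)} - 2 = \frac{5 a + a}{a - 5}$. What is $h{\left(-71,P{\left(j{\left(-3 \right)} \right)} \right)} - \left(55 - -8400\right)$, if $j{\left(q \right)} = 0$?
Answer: $-8525$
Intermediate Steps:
$P{\left(a \right)} = 2 + \frac{6 a}{-5 + a}$ ($P{\left(a \right)} = 2 + \frac{5 a + a}{a - 5} = 2 + \frac{6 a}{-5 + a}$)
$h{\left(S,p \right)} = S + \frac{p}{2}$ ($h{\left(S,p \right)} = \frac{\left(S + p\right) + S}{2} = \frac{p + 2 S}{2} = S + \frac{p}{2}$)
$h{\left(-71,P{\left(j{\left(-3 \right)} \right)} \right)} - \left(55 - -8400\right) = \left(-71 + \frac{2 \frac{1}{-5 + 0} \left(-5 + 4 \cdot 0\right)}{2}\right) - \left(55 - -8400\right) = \left(-71 + \frac{2 \frac{1}{-5} \left(-5 + 0\right)}{2}\right) - \left(55 + 8400\right) = \left(-71 + \frac{2 \left(- \frac{1}{5}\right) \left(-5\right)}{2}\right) - 8455 = \left(-71 + \frac{1}{2} \cdot 2\right) - 8455 = \left(-71 + 1\right) - 8455 = -70 - 8455 = -8525$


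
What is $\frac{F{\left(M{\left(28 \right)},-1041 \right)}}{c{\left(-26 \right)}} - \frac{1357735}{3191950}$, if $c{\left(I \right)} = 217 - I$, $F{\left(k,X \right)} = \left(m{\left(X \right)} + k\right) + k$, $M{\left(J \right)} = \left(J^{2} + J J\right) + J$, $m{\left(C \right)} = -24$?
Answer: $\frac{217381511}{17236530} \approx 12.612$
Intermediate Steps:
$M{\left(J \right)} = J + 2 J^{2}$ ($M{\left(J \right)} = \left(J^{2} + J^{2}\right) + J = 2 J^{2} + J = J + 2 J^{2}$)
$F{\left(k,X \right)} = -24 + 2 k$ ($F{\left(k,X \right)} = \left(-24 + k\right) + k = -24 + 2 k$)
$\frac{F{\left(M{\left(28 \right)},-1041 \right)}}{c{\left(-26 \right)}} - \frac{1357735}{3191950} = \frac{-24 + 2 \cdot 28 \left(1 + 2 \cdot 28\right)}{217 - -26} - \frac{1357735}{3191950} = \frac{-24 + 2 \cdot 28 \left(1 + 56\right)}{217 + 26} - \frac{271547}{638390} = \frac{-24 + 2 \cdot 28 \cdot 57}{243} - \frac{271547}{638390} = \left(-24 + 2 \cdot 1596\right) \frac{1}{243} - \frac{271547}{638390} = \left(-24 + 3192\right) \frac{1}{243} - \frac{271547}{638390} = 3168 \cdot \frac{1}{243} - \frac{271547}{638390} = \frac{352}{27} - \frac{271547}{638390} = \frac{217381511}{17236530}$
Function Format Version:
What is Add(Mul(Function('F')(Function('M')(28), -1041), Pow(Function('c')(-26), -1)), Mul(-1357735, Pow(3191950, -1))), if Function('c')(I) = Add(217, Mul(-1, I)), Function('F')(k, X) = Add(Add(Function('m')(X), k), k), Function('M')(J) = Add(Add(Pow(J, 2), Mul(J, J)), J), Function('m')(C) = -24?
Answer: Rational(217381511, 17236530) ≈ 12.612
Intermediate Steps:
Function('M')(J) = Add(J, Mul(2, Pow(J, 2))) (Function('M')(J) = Add(Add(Pow(J, 2), Pow(J, 2)), J) = Add(Mul(2, Pow(J, 2)), J) = Add(J, Mul(2, Pow(J, 2))))
Function('F')(k, X) = Add(-24, Mul(2, k)) (Function('F')(k, X) = Add(Add(-24, k), k) = Add(-24, Mul(2, k)))
Add(Mul(Function('F')(Function('M')(28), -1041), Pow(Function('c')(-26), -1)), Mul(-1357735, Pow(3191950, -1))) = Add(Mul(Add(-24, Mul(2, Mul(28, Add(1, Mul(2, 28))))), Pow(Add(217, Mul(-1, -26)), -1)), Mul(-1357735, Pow(3191950, -1))) = Add(Mul(Add(-24, Mul(2, Mul(28, Add(1, 56)))), Pow(Add(217, 26), -1)), Mul(-1357735, Rational(1, 3191950))) = Add(Mul(Add(-24, Mul(2, Mul(28, 57))), Pow(243, -1)), Rational(-271547, 638390)) = Add(Mul(Add(-24, Mul(2, 1596)), Rational(1, 243)), Rational(-271547, 638390)) = Add(Mul(Add(-24, 3192), Rational(1, 243)), Rational(-271547, 638390)) = Add(Mul(3168, Rational(1, 243)), Rational(-271547, 638390)) = Add(Rational(352, 27), Rational(-271547, 638390)) = Rational(217381511, 17236530)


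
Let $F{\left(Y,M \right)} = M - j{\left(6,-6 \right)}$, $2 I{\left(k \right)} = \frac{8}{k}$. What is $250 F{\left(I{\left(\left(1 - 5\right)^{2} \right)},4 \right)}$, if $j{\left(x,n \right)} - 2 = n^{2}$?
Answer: $-8500$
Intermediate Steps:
$j{\left(x,n \right)} = 2 + n^{2}$
$I{\left(k \right)} = \frac{4}{k}$ ($I{\left(k \right)} = \frac{8 \frac{1}{k}}{2} = \frac{4}{k}$)
$F{\left(Y,M \right)} = -38 + M$ ($F{\left(Y,M \right)} = M - \left(2 + \left(-6\right)^{2}\right) = M - \left(2 + 36\right) = M - 38 = -38 + M$)
$250 F{\left(I{\left(\left(1 - 5\right)^{2} \right)},4 \right)} = 250 \left(-38 + 4\right) = 250 \left(-34\right) = -8500$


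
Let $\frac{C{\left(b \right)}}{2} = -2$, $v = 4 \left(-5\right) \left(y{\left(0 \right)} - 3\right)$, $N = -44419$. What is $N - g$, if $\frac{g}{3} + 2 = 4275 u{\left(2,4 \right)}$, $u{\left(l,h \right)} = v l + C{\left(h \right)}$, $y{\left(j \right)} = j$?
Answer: $-1532113$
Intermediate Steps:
$v = 60$ ($v = 4 \left(-5\right) \left(0 - 3\right) = - 20 \left(0 - 3\right) = \left(-20\right) \left(-3\right) = 60$)
$C{\left(b \right)} = -4$ ($C{\left(b \right)} = 2 \left(-2\right) = -4$)
$u{\left(l,h \right)} = -4 + 60 l$ ($u{\left(l,h \right)} = 60 l - 4 = -4 + 60 l$)
$g = 1487694$ ($g = -6 + 3 \cdot 4275 \left(-4 + 60 \cdot 2\right) = -6 + 3 \cdot 4275 \left(-4 + 120\right) = -6 + 3 \cdot 4275 \cdot 116 = -6 + 3 \cdot 495900 = -6 + 1487700 = 1487694$)
$N - g = -44419 - 1487694 = -1532113$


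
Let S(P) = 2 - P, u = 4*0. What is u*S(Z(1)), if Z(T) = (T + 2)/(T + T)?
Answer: 0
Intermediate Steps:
u = 0
Z(T) = (2 + T)/(2*T) (Z(T) = (2 + T)/((2*T)) = (2 + T)*(1/(2*T)) = (2 + T)/(2*T))
u*S(Z(1)) = 0*(2 - (2 + 1)/(2*1)) = 0*(2 - 3/2) = 0*(1/2) = 0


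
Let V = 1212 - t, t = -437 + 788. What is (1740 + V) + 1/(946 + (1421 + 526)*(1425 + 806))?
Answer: 11300572504/4344703 ≈ 2601.0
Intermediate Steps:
t = 351
V = 861 (V = 1212 - 1*351 = 1212 - 351 = 861)
(1740 + V) + 1/(946 + (1421 + 526)*(1425 + 806)) = (1740 + 861) + 1/(946 + (1421 + 526)*(1425 + 806)) = 2601 + 1/(946 + 1947*2231) = 2601 + 1/(946 + 4343757) = 2601 + 1/4344703 = 11300572504/4344703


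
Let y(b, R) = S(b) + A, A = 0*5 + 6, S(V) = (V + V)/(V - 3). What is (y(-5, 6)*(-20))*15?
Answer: -2175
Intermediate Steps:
S(V) = 2*V/(-3 + V) (S(V) = (2*V)/(-3 + V) = 2*V/(-3 + V))
A = 6 (A = 0 + 6 = 6)
y(b, R) = 6 + 2*b/(-3 + b) (y(b, R) = 2*b/(-3 + b) + 6 = 6 + 2*b/(-3 + b))
(y(-5, 6)*(-20))*15 = ((2*(-9 + 4*(-5))/(-3 - 5))*(-20))*15 = ((2*(-9 - 20)/(-8))*(-20))*15 = ((2*(-⅛)*(-29))*(-20))*15 = ((29/4)*(-20))*15 = -145*15 = -2175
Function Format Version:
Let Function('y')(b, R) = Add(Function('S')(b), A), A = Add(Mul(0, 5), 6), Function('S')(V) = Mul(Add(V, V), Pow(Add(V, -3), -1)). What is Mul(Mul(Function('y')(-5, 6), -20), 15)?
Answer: -2175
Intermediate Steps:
Function('S')(V) = Mul(2, V, Pow(Add(-3, V), -1)) (Function('S')(V) = Mul(Mul(2, V), Pow(Add(-3, V), -1)) = Mul(2, V, Pow(Add(-3, V), -1)))
A = 6 (A = Add(0, 6) = 6)
Function('y')(b, R) = Add(6, Mul(2, b, Pow(Add(-3, b), -1))) (Function('y')(b, R) = Add(Mul(2, b, Pow(Add(-3, b), -1)), 6) = Add(6, Mul(2, b, Pow(Add(-3, b), -1))))
Mul(Mul(Function('y')(-5, 6), -20), 15) = Mul(Mul(Mul(2, Pow(Add(-3, -5), -1), Add(-9, Mul(4, -5))), -20), 15) = Mul(Mul(Mul(2, Pow(-8, -1), Add(-9, -20)), -20), 15) = Mul(Mul(Mul(2, Rational(-1, 8), -29), -20), 15) = Mul(Mul(Rational(29, 4), -20), 15) = Mul(-145, 15) = -2175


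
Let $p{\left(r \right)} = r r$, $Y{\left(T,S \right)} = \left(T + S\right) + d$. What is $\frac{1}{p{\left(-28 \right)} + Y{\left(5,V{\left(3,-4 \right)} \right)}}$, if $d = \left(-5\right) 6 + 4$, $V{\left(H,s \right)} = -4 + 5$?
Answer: $\frac{1}{764} \approx 0.0013089$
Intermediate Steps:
$V{\left(H,s \right)} = 1$
$d = -26$ ($d = -30 + 4 = -26$)
$Y{\left(T,S \right)} = -26 + S + T$ ($Y{\left(T,S \right)} = \left(T + S\right) - 26 = \left(S + T\right) - 26 = -26 + S + T$)
$p{\left(r \right)} = r^{2}$
$\frac{1}{p{\left(-28 \right)} + Y{\left(5,V{\left(3,-4 \right)} \right)}} = \frac{1}{\left(-28\right)^{2} + \left(-26 + 1 + 5\right)} = \frac{1}{784 - 20} = \frac{1}{764}$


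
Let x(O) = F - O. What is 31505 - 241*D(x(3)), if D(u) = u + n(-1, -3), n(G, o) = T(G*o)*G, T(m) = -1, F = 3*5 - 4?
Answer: 29336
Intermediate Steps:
F = 11 (F = 15 - 4 = 11)
n(G, o) = -G
x(O) = 11 - O
D(u) = 1 + u (D(u) = u - 1*(-1) = u + 1 = 1 + u)
31505 - 241*D(x(3)) = 31505 - 241*(1 + (11 - 1*3)) = 31505 - 241*(1 + (11 - 3)) = 31505 - 241*(1 + 8) = 31505 - 241*9 = 31505 - 2169 = 29336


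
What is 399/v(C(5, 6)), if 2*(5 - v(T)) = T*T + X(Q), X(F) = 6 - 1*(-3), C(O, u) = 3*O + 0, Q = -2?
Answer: -57/16 ≈ -3.5625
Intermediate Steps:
C(O, u) = 3*O
X(F) = 9 (X(F) = 6 + 3 = 9)
v(T) = ½ - T²/2 (v(T) = 5 - (T*T + 9)/2 = 5 - (T² + 9)/2 = 5 - (9 + T²)/2 = 5 + (-9/2 - T²/2) = ½ - T²/2)
399/v(C(5, 6)) = 399/(½ - (3*5)²/2) = 399/(½ - ½*15²) = 399/(½ - ½*225) = 399/(½ - 225/2) = 399/(-112) = 399*(-1/112) = -57/16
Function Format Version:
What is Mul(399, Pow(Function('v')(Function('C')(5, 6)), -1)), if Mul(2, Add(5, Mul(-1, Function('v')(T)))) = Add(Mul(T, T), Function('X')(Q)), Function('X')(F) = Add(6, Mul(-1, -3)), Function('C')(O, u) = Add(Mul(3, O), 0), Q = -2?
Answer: Rational(-57, 16) ≈ -3.5625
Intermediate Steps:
Function('C')(O, u) = Mul(3, O)
Function('X')(F) = 9 (Function('X')(F) = Add(6, 3) = 9)
Function('v')(T) = Add(Rational(1, 2), Mul(Rational(-1, 2), Pow(T, 2))) (Function('v')(T) = Add(5, Mul(Rational(-1, 2), Add(Mul(T, T), 9))) = Add(5, Mul(Rational(-1, 2), Add(Pow(T, 2), 9))) = Add(5, Mul(Rational(-1, 2), Add(9, Pow(T, 2)))) = Add(5, Add(Rational(-9, 2), Mul(Rational(-1, 2), Pow(T, 2)))) = Add(Rational(1, 2), Mul(Rational(-1, 2), Pow(T, 2))))
Mul(399, Pow(Function('v')(Function('C')(5, 6)), -1)) = Mul(399, Pow(Add(Rational(1, 2), Mul(Rational(-1, 2), Pow(Mul(3, 5), 2))), -1)) = Mul(399, Pow(Add(Rational(1, 2), Mul(Rational(-1, 2), Pow(15, 2))), -1)) = Mul(399, Pow(Add(Rational(1, 2), Mul(Rational(-1, 2), 225)), -1)) = Mul(399, Pow(Add(Rational(1, 2), Rational(-225, 2)), -1)) = Mul(399, Pow(-112, -1)) = Mul(399, Rational(-1, 112)) = Rational(-57, 16)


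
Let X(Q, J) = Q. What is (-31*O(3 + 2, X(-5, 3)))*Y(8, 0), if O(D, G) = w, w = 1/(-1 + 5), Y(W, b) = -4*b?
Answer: 0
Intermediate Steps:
w = ¼ (w = 1/4 = ¼ ≈ 0.25000)
O(D, G) = ¼
(-31*O(3 + 2, X(-5, 3)))*Y(8, 0) = (-31*¼)*(-4*0) = -31/4*0 = 0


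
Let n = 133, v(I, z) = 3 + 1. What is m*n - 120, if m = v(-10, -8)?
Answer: 412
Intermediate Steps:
v(I, z) = 4
m = 4
m*n - 120 = 4*133 - 120 = 532 - 120 = 412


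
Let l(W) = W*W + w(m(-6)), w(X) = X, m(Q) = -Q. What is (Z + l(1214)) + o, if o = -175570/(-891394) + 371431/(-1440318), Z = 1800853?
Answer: 2102149712866265353/641945411646 ≈ 3.2747e+6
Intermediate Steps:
l(W) = 6 + W² (l(W) = W*W - 1*(-6) = W² + 6 = 6 + W²)
o = -39107366777/641945411646 (o = -175570*(-1/891394) + 371431*(-1/1440318) = 87785/445697 - 371431/1440318 = -39107366777/641945411646 ≈ -0.060920)
(Z + l(1214)) + o = (1800853 + (6 + 1214²)) - 39107366777/641945411646 = (1800853 + (6 + 1473796)) - 39107366777/641945411646 = (1800853 + 1473802) - 39107366777/641945411646 = 3274655 - 39107366777/641945411646 = 2102149712866265353/641945411646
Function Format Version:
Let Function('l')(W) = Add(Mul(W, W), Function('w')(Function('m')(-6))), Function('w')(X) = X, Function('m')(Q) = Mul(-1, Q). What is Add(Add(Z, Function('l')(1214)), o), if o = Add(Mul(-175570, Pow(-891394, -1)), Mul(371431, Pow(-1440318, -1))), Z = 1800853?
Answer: Rational(2102149712866265353, 641945411646) ≈ 3.2747e+6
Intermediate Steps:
Function('l')(W) = Add(6, Pow(W, 2)) (Function('l')(W) = Add(Mul(W, W), Mul(-1, -6)) = Add(Pow(W, 2), 6) = Add(6, Pow(W, 2)))
o = Rational(-39107366777, 641945411646) (o = Add(Mul(-175570, Rational(-1, 891394)), Mul(371431, Rational(-1, 1440318))) = Add(Rational(87785, 445697), Rational(-371431, 1440318)) = Rational(-39107366777, 641945411646) ≈ -0.060920)
Add(Add(Z, Function('l')(1214)), o) = Add(Add(1800853, Add(6, Pow(1214, 2))), Rational(-39107366777, 641945411646)) = Add(Add(1800853, Add(6, 1473796)), Rational(-39107366777, 641945411646)) = Add(Add(1800853, 1473802), Rational(-39107366777, 641945411646)) = Add(3274655, Rational(-39107366777, 641945411646)) = Rational(2102149712866265353, 641945411646)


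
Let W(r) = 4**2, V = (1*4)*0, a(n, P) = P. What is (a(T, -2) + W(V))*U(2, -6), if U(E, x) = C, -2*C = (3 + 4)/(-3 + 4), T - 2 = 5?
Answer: -49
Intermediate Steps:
T = 7 (T = 2 + 5 = 7)
V = 0 (V = 4*0 = 0)
C = -7/2 (C = -(3 + 4)/(2*(-3 + 4)) = -7/(2*1) = -7/2 ≈ -3.5000)
U(E, x) = -7/2
W(r) = 16
(a(T, -2) + W(V))*U(2, -6) = (-2 + 16)*(-7/2) = 14*(-7/2) = -49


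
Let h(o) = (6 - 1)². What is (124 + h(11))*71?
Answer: 10579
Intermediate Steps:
h(o) = 25 (h(o) = 5² = 25)
(124 + h(11))*71 = (124 + 25)*71 = 149*71 = 10579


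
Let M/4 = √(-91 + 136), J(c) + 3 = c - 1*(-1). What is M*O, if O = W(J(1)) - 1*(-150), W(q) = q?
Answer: 1788*√5 ≈ 3998.1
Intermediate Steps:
J(c) = -2 + c (J(c) = -3 + (c - 1*(-1)) = -3 + (c + 1) = -3 + (1 + c) = -2 + c)
M = 12*√5 (M = 4*√(-91 + 136) = 4*√45 = 4*(3*√5) = 12*√5 ≈ 26.833)
O = 149 (O = (-2 + 1) - 1*(-150) = -1 + 150 = 149)
M*O = (12*√5)*149 = 1788*√5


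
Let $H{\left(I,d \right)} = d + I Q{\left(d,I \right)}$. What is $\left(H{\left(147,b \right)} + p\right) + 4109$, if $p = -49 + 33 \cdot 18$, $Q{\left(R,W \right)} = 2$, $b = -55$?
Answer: $4893$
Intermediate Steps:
$H{\left(I,d \right)} = d + 2 I$ ($H{\left(I,d \right)} = d + I 2 = d + 2 I$)
$p = 545$ ($p = -49 + 594 = 545$)
$\left(H{\left(147,b \right)} + p\right) + 4109 = \left(\left(-55 + 2 \cdot 147\right) + 545\right) + 4109 = \left(\left(-55 + 294\right) + 545\right) + 4109 = \left(239 + 545\right) + 4109 = 784 + 4109 = 4893$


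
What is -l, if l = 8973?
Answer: -8973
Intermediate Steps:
-l = -1*8973 = -8973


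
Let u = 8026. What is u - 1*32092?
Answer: -24066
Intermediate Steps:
u - 1*32092 = 8026 - 1*32092 = 8026 - 32092 = -24066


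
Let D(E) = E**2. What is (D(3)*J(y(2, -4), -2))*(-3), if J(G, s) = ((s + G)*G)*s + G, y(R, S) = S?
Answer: 1404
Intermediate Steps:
J(G, s) = G + G*s*(G + s) (J(G, s) = ((G + s)*G)*s + G = (G*(G + s))*s + G = G*s*(G + s) + G = G + G*s*(G + s))
(D(3)*J(y(2, -4), -2))*(-3) = (3**2*(-4*(1 + (-2)**2 - 4*(-2))))*(-3) = (9*(-4*(1 + 4 + 8)))*(-3) = (9*(-4*13))*(-3) = (9*(-52))*(-3) = -468*(-3) = 1404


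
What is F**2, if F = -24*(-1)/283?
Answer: 576/80089 ≈ 0.0071920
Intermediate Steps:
F = 24/283 (F = 24*(1/283) = 24/283 ≈ 0.084806)
F**2 = (24/283)**2 = 576/80089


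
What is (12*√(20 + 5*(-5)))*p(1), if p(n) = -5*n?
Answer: -60*I*√5 ≈ -134.16*I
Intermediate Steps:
(12*√(20 + 5*(-5)))*p(1) = (12*√(20 + 5*(-5)))*(-5*1) = (12*√(20 - 25))*(-5) = (12*√(-5))*(-5) = (12*(I*√5))*(-5) = (12*I*√5)*(-5) = -60*I*√5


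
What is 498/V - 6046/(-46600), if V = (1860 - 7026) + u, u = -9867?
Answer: 11280453/116756300 ≈ 0.096615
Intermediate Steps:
V = -15033 (V = (1860 - 7026) - 9867 = -5166 - 9867 = -15033)
498/V - 6046/(-46600) = 498/(-15033) - 6046/(-46600) = 498*(-1/15033) - 6046*(-1/46600) = -166/5011 + 3023/23300 = 11280453/116756300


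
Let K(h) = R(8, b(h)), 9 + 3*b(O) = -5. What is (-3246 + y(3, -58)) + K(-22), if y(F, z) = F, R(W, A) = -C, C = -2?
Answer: -3241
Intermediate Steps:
b(O) = -14/3 (b(O) = -3 + (⅓)*(-5) = -3 - 5/3 = -14/3)
R(W, A) = 2 (R(W, A) = -1*(-2) = 2)
K(h) = 2
(-3246 + y(3, -58)) + K(-22) = (-3246 + 3) + 2 = -3243 + 2 = -3241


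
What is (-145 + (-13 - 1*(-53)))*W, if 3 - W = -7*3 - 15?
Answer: -4095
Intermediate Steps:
W = 39 (W = 3 - (-7*3 - 15) = 3 - (-21 - 15) = 3 - 1*(-36) = 3 + 36 = 39)
(-145 + (-13 - 1*(-53)))*W = (-145 + (-13 - 1*(-53)))*39 = (-145 + (-13 + 53))*39 = (-145 + 40)*39 = -105*39 = -4095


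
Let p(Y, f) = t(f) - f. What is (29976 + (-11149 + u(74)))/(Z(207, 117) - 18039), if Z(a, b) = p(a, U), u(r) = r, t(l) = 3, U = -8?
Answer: -18901/18028 ≈ -1.0484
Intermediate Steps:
p(Y, f) = 3 - f
Z(a, b) = 11 (Z(a, b) = 3 - 1*(-8) = 3 + 8 = 11)
(29976 + (-11149 + u(74)))/(Z(207, 117) - 18039) = (29976 + (-11149 + 74))/(11 - 18039) = (29976 - 11075)/(-18028) = 18901*(-1/18028) = -18901/18028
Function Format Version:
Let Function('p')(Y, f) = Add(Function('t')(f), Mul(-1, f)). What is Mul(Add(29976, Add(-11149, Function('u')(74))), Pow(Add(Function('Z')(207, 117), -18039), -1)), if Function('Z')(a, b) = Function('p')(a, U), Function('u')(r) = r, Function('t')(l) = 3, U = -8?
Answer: Rational(-18901, 18028) ≈ -1.0484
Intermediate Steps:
Function('p')(Y, f) = Add(3, Mul(-1, f))
Function('Z')(a, b) = 11 (Function('Z')(a, b) = Add(3, Mul(-1, -8)) = Add(3, 8) = 11)
Mul(Add(29976, Add(-11149, Function('u')(74))), Pow(Add(Function('Z')(207, 117), -18039), -1)) = Mul(Add(29976, Add(-11149, 74)), Pow(Add(11, -18039), -1)) = Mul(Add(29976, -11075), Pow(-18028, -1)) = Mul(18901, Rational(-1, 18028)) = Rational(-18901, 18028)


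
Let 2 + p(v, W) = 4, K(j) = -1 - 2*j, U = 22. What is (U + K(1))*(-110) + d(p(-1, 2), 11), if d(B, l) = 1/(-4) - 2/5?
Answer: -41813/20 ≈ -2090.6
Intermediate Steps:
p(v, W) = 2 (p(v, W) = -2 + 4 = 2)
d(B, l) = -13/20 (d(B, l) = 1*(-1/4) - 2*1/5 = -1/4 - 2/5 = -13/20)
(U + K(1))*(-110) + d(p(-1, 2), 11) = (22 + (-1 - 2*1))*(-110) - 13/20 = (22 + (-1 - 2))*(-110) - 13/20 = (22 - 3)*(-110) - 13/20 = 19*(-110) - 13/20 = -2090 - 13/20 = -41813/20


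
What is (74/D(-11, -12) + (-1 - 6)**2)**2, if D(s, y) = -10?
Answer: 43264/25 ≈ 1730.6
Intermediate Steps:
(74/D(-11, -12) + (-1 - 6)**2)**2 = (74/(-10) + (-1 - 6)**2)**2 = (74*(-1/10) + (-7)**2)**2 = (-37/5 + 49)**2 = (208/5)**2 = 43264/25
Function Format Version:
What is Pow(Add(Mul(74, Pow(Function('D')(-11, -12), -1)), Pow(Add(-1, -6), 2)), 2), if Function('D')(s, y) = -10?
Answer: Rational(43264, 25) ≈ 1730.6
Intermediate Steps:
Pow(Add(Mul(74, Pow(Function('D')(-11, -12), -1)), Pow(Add(-1, -6), 2)), 2) = Pow(Add(Mul(74, Pow(-10, -1)), Pow(Add(-1, -6), 2)), 2) = Pow(Add(Mul(74, Rational(-1, 10)), Pow(-7, 2)), 2) = Pow(Add(Rational(-37, 5), 49), 2) = Pow(Rational(208, 5), 2) = Rational(43264, 25)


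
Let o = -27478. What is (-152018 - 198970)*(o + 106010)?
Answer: -27563789616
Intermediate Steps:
(-152018 - 198970)*(o + 106010) = (-152018 - 198970)*(-27478 + 106010) = -350988*78532 = -27563789616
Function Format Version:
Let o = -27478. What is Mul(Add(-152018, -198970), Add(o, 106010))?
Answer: -27563789616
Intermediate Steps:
Mul(Add(-152018, -198970), Add(o, 106010)) = Mul(Add(-152018, -198970), Add(-27478, 106010)) = Mul(-350988, 78532) = -27563789616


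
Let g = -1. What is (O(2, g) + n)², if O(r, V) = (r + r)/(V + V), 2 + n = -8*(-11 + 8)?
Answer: 400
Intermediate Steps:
n = 22 (n = -2 - 8*(-11 + 8) = -2 - 8*(-3) = -2 + 24 = 22)
O(r, V) = r/V (O(r, V) = (2*r)/((2*V)) = (2*r)*(1/(2*V)) = r/V)
(O(2, g) + n)² = (2/(-1) + 22)² = (2*(-1) + 22)² = (-2 + 22)² = 20² = 400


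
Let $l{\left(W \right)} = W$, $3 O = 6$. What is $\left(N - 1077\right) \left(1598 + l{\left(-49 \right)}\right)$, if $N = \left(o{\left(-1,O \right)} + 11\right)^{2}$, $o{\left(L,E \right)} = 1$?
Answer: $-1445217$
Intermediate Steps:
$O = 2$ ($O = \frac{1}{3} \cdot 6 = 2$)
$N = 144$ ($N = \left(1 + 11\right)^{2} = 12^{2} = 144$)
$\left(N - 1077\right) \left(1598 + l{\left(-49 \right)}\right) = \left(144 - 1077\right) \left(1598 - 49\right) = \left(-933\right) 1549 = -1445217$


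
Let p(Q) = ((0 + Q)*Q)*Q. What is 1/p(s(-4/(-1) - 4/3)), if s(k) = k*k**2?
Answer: 19683/134217728 ≈ 0.00014665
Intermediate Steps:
s(k) = k**3
p(Q) = Q**3 (p(Q) = (Q*Q)*Q = Q**2*Q = Q**3)
1/p(s(-4/(-1) - 4/3)) = 1/(((-4/(-1) - 4/3)**3)**3) = 1/(((-4*(-1) - 4*1/3)**3)**3) = 1/(((4 - 4/3)**3)**3) = 1/(((8/3)**3)**3) = 1/((512/27)**3) = 1/(134217728/19683) = 19683/134217728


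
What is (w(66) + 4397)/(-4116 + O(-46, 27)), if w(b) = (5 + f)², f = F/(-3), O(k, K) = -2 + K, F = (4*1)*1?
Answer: -39694/36819 ≈ -1.0781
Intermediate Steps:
F = 4 (F = 4*1 = 4)
f = -4/3 (f = 4/(-3) = 4*(-⅓) = -4/3 ≈ -1.3333)
w(b) = 121/9 (w(b) = (5 - 4/3)² = (11/3)² = 121/9)
(w(66) + 4397)/(-4116 + O(-46, 27)) = (121/9 + 4397)/(-4116 + (-2 + 27)) = 39694/(9*(-4116 + 25)) = (39694/9)/(-4091) = (39694/9)*(-1/4091) = -39694/36819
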